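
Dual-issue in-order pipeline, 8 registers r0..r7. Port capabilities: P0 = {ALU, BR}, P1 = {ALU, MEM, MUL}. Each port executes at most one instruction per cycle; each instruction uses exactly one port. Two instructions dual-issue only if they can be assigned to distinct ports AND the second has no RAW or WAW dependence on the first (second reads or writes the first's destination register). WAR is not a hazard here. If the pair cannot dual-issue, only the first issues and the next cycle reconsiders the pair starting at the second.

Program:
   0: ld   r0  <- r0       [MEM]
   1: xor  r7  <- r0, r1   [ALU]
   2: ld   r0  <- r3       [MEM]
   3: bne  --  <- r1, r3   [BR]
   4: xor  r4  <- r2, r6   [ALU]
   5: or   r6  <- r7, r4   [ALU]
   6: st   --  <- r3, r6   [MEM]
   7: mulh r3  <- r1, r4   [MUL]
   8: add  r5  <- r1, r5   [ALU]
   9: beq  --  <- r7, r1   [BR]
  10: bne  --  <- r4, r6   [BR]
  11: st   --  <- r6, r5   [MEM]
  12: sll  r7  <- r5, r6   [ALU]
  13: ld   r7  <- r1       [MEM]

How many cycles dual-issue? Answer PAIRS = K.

PAIRS = 4

c0: i0 ld.MEM  RAW r0
c1: i1,i2 xor.ALU/ld.MEM  dual
c2: i3,i4 bne.BR/xor.ALU  dual
c3: i5 or.ALU  RAW r6
c4: i6 st.MEM  no-port MEM/MUL
c5: i7,i8 mulh.MUL/add.ALU  dual
c6: i9 beq.BR  no-port BR/BR
c7: i10,i11 bne.BR/st.MEM  dual
c8: i12 sll.ALU  WAW r7
c9: i13 ld.MEM  tail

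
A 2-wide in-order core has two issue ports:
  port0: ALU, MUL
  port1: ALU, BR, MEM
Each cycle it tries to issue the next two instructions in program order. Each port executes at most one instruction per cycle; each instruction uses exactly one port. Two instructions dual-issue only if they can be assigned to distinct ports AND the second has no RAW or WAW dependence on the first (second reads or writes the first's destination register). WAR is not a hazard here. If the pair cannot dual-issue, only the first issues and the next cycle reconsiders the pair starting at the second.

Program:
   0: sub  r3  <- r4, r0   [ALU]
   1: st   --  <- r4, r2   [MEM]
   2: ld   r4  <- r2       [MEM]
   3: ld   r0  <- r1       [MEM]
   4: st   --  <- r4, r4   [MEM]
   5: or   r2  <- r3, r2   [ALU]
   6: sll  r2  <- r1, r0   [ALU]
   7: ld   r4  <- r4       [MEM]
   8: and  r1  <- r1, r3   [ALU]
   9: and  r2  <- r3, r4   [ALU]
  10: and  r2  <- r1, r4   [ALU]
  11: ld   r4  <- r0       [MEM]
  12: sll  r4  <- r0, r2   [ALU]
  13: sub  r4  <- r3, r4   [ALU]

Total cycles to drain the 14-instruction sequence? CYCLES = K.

[0] i0/i1  sub/st  -- pair
[1] i2  ld  -- no-port MEM/MEM
[2] i3  ld  -- no-port MEM/MEM
[3] i4/i5  st/or  -- pair
[4] i6/i7  sll/ld  -- pair
[5] i8/i9  and/and  -- pair
[6] i10/i11  and/ld  -- pair
[7] i12  sll  -- RAW+WAW r4
[8] i13  sub  -- tail

CYCLES = 9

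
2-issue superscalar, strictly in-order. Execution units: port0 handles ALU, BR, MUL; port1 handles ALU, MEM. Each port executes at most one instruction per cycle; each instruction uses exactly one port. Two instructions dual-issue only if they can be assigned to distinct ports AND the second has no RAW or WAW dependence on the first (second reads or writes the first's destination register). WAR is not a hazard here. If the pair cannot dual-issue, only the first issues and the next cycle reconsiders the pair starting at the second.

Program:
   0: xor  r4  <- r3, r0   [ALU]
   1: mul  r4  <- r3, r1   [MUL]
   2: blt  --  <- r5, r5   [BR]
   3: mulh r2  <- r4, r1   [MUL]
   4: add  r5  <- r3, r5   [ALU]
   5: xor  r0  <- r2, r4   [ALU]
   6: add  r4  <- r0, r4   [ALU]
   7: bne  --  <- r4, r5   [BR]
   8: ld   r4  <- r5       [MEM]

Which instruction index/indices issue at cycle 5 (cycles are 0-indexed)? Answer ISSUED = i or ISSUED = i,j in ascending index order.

ISSUED = 6

0. xor @i0  | WAW r4
1. mul @i1  | no-port MUL/BR
2. blt @i2  | no-port BR/MUL
3. mulh;add @i3,i4  | pair
4. xor @i5  | RAW r0
5. add @i6  | RAW r4
6. bne;ld @i7,i8  | pair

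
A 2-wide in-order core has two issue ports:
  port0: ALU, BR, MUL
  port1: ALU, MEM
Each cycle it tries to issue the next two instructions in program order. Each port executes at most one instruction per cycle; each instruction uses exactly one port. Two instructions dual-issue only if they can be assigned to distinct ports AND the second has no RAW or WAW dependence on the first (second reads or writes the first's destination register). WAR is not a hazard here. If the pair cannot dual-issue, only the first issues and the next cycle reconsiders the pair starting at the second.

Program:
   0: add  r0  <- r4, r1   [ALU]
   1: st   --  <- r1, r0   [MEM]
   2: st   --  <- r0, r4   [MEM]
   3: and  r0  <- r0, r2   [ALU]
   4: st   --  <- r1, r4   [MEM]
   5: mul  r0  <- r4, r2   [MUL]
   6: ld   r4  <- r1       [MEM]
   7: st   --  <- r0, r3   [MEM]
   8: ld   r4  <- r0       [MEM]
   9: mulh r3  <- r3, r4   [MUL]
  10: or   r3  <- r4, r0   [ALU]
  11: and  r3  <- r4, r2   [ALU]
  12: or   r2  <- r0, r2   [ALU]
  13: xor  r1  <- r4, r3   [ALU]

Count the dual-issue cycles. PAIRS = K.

PAIRS = 3

[0] i0  add  -- RAW r0
[1] i1  st  -- no-port MEM/MEM
[2] i2,i3  st and  -- 2-wide
[3] i4,i5  st mul  -- 2-wide
[4] i6  ld  -- no-port MEM/MEM
[5] i7  st  -- no-port MEM/MEM
[6] i8  ld  -- RAW r4
[7] i9  mulh  -- WAW r3
[8] i10  or  -- WAW r3
[9] i11,i12  and or  -- 2-wide
[10] i13  xor  -- tail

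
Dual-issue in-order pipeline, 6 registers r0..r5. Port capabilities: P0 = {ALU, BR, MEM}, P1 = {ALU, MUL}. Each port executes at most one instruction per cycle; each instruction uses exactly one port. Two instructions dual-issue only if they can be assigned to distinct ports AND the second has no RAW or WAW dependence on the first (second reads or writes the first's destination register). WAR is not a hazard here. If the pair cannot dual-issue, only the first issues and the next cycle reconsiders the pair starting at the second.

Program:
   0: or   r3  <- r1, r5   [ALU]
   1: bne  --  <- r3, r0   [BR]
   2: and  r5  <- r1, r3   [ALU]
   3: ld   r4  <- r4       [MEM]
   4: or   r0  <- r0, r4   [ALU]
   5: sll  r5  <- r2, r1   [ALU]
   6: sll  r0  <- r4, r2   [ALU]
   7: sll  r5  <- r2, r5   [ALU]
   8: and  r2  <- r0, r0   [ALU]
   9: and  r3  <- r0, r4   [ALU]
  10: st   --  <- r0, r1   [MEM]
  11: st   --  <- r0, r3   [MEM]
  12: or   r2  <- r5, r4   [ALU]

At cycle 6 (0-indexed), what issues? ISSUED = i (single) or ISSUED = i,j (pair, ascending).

ISSUED = 10

  cy0 -> i0 (or.ALU) RAW r3
  cy1 -> i1&i2 (bne.BR+and.ALU) dual
  cy2 -> i3 (ld.MEM) RAW r4
  cy3 -> i4&i5 (or.ALU+sll.ALU) dual
  cy4 -> i6&i7 (sll.ALU+sll.ALU) dual
  cy5 -> i8&i9 (and.ALU+and.ALU) dual
  cy6 -> i10 (st.MEM) no-port MEM/MEM
  cy7 -> i11&i12 (st.MEM+or.ALU) dual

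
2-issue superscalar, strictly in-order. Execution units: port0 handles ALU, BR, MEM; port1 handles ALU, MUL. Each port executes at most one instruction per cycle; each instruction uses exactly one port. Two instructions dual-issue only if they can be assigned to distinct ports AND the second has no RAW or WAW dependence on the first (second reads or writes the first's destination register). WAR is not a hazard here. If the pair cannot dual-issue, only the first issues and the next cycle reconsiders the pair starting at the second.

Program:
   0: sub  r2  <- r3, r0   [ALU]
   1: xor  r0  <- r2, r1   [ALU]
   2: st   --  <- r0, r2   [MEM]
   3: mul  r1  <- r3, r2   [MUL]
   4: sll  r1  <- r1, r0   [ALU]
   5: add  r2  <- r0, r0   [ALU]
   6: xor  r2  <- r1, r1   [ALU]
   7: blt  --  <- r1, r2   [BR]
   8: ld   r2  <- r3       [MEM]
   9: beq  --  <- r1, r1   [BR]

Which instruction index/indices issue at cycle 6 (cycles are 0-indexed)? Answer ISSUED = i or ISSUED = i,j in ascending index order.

ISSUED = 8

c0: i0 sub.ALU  RAW r2
c1: i1 xor.ALU  RAW r0
c2: i2/i3 st.MEM/mul.MUL  pair
c3: i4/i5 sll.ALU/add.ALU  pair
c4: i6 xor.ALU  RAW r2
c5: i7 blt.BR  no-port BR/MEM
c6: i8 ld.MEM  no-port MEM/BR
c7: i9 beq.BR  tail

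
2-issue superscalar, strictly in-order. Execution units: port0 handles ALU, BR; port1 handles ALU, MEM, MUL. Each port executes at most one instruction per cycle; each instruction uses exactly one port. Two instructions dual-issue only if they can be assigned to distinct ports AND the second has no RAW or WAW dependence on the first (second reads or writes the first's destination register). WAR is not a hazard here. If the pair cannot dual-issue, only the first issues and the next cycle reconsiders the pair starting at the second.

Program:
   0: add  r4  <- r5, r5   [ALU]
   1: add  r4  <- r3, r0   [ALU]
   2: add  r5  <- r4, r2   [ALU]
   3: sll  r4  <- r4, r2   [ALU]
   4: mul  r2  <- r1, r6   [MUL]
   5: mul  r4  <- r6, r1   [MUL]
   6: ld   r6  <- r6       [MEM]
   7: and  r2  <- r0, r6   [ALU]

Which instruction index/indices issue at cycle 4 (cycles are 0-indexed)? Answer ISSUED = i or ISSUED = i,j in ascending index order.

ISSUED = 5

t=0 i0:add ; WAW r4
t=1 i1:add ; RAW r4
t=2 i2&i3:add/sll ; 2-wide
t=3 i4:mul ; no-port MUL/MUL
t=4 i5:mul ; no-port MUL/MEM
t=5 i6:ld ; RAW r6
t=6 i7:and ; tail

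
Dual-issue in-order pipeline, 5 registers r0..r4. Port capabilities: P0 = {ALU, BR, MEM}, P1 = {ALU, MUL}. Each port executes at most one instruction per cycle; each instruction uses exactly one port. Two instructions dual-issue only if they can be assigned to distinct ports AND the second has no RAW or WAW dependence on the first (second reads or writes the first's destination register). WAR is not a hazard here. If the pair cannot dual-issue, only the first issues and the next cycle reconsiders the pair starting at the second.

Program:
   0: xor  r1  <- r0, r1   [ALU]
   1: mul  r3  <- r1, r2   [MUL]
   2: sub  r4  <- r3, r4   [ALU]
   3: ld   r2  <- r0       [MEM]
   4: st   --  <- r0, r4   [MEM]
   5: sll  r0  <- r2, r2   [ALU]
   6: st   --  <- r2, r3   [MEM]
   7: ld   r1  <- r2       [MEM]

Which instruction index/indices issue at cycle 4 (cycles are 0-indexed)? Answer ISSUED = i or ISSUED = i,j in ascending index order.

ISSUED = 6

0. xor.ALU @i0  | RAW r1
1. mul.MUL @i1  | RAW r3
2. sub.ALU;ld.MEM @i2&i3  | 2-wide
3. st.MEM;sll.ALU @i4&i5  | 2-wide
4. st.MEM @i6  | no-port MEM/MEM
5. ld.MEM @i7  | tail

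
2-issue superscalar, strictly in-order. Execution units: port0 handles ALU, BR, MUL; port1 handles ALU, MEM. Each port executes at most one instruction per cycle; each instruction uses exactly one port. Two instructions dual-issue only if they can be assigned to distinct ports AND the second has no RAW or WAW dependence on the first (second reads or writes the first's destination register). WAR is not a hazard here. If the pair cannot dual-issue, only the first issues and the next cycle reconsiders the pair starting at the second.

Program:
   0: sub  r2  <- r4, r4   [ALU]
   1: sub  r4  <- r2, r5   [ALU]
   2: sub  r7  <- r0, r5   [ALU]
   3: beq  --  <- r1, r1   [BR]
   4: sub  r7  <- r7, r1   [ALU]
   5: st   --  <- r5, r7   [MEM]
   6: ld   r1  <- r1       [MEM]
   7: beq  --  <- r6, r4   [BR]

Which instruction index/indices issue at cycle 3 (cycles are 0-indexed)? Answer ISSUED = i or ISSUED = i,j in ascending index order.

ISSUED = 5

#0 head=0: sub i0 RAW r2
#1 head=1: sub sub i1&i2 2-wide
#2 head=3: beq sub i3&i4 2-wide
#3 head=5: st i5 no-port MEM/MEM
#4 head=6: ld beq i6&i7 2-wide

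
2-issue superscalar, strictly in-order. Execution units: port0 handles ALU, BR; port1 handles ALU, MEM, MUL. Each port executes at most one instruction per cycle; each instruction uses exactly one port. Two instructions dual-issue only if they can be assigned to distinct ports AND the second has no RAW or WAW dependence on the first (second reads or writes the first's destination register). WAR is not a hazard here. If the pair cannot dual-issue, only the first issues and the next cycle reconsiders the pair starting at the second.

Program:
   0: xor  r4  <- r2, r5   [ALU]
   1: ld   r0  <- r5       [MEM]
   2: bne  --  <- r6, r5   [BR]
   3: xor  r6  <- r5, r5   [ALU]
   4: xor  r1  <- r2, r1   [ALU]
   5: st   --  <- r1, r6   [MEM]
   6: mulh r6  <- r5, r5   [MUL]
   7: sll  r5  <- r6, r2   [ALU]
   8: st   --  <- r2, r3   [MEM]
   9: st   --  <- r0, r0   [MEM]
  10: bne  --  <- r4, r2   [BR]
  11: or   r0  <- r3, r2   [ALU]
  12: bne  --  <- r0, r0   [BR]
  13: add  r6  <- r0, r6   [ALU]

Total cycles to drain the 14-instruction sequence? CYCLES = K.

CYCLES = 9

0. xor;ld @i0+i1  | 2-wide
1. bne;xor @i2+i3  | 2-wide
2. xor @i4  | RAW r1
3. st @i5  | no-port MEM/MUL
4. mulh @i6  | RAW r6
5. sll;st @i7+i8  | 2-wide
6. st;bne @i9+i10  | 2-wide
7. or @i11  | RAW r0
8. bne;add @i12+i13  | 2-wide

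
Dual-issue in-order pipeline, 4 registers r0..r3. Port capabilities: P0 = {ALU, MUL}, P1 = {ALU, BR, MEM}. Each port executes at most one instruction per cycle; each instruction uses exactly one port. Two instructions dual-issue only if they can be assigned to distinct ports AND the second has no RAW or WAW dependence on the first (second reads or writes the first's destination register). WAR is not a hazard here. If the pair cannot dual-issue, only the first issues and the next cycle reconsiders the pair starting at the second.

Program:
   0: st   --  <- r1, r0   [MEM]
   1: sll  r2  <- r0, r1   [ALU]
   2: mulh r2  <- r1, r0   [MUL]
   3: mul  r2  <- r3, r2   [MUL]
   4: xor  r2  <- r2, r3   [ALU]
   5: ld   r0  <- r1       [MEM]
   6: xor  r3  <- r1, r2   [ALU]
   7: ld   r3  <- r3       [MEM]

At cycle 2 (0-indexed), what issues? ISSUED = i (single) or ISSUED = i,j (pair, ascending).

c0: i0/i1 st.MEM/sll.ALU  dual
c1: i2 mulh.MUL  no-port MUL/MUL
c2: i3 mul.MUL  RAW+WAW r2
c3: i4/i5 xor.ALU/ld.MEM  dual
c4: i6 xor.ALU  RAW+WAW r3
c5: i7 ld.MEM  tail

ISSUED = 3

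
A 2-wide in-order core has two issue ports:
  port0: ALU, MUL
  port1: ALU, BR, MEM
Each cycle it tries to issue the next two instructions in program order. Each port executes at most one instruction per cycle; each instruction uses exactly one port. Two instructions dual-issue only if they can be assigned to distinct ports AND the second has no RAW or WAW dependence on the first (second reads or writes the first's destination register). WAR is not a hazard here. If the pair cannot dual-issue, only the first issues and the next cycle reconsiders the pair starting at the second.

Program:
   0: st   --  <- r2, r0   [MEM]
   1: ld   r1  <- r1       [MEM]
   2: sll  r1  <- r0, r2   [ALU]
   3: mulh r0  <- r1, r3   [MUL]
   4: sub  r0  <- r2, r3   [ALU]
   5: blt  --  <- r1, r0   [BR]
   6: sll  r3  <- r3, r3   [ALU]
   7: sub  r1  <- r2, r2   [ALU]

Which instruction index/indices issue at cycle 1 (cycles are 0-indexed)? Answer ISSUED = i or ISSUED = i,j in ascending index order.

ISSUED = 1

#0 head=0: st.MEM i0 no-port MEM/MEM
#1 head=1: ld.MEM i1 WAW r1
#2 head=2: sll.ALU i2 RAW r1
#3 head=3: mulh.MUL i3 WAW r0
#4 head=4: sub.ALU i4 RAW r0
#5 head=5: blt.BR+sll.ALU i5,i6 dual
#6 head=7: sub.ALU i7 tail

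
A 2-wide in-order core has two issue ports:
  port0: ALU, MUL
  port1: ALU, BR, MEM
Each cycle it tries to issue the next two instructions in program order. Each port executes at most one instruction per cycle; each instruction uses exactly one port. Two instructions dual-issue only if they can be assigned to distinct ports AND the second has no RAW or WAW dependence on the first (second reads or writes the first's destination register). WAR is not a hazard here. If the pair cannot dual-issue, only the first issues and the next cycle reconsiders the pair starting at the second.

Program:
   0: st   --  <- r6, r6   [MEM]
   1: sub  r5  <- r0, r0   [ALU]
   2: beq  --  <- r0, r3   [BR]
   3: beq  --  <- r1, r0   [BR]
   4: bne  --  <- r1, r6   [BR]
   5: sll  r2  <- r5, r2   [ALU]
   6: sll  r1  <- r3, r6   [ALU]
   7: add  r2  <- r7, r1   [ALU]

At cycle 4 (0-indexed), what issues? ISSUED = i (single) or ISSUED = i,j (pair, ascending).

ISSUED = 6

0. st.MEM/sub.ALU @i0/i1  | dual
1. beq.BR @i2  | no-port BR/BR
2. beq.BR @i3  | no-port BR/BR
3. bne.BR/sll.ALU @i4/i5  | dual
4. sll.ALU @i6  | RAW r1
5. add.ALU @i7  | tail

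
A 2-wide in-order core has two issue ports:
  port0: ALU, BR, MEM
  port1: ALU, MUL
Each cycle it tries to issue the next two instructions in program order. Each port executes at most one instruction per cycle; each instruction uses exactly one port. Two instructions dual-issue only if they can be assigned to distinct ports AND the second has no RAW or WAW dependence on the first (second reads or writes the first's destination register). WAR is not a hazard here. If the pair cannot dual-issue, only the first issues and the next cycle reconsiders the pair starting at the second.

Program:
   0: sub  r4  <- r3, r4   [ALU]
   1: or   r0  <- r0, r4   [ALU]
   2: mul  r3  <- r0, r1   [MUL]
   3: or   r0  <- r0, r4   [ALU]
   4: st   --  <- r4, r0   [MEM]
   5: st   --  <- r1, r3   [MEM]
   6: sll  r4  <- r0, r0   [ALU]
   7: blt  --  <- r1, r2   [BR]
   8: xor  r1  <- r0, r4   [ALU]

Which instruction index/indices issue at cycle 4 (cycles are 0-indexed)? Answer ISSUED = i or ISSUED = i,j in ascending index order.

ISSUED = 5,6

#0 head=0: sub.ALU i0 RAW r4
#1 head=1: or.ALU i1 RAW r0
#2 head=2: mul.MUL or.ALU i2/i3 pair
#3 head=4: st.MEM i4 no-port MEM/MEM
#4 head=5: st.MEM sll.ALU i5/i6 pair
#5 head=7: blt.BR xor.ALU i7/i8 pair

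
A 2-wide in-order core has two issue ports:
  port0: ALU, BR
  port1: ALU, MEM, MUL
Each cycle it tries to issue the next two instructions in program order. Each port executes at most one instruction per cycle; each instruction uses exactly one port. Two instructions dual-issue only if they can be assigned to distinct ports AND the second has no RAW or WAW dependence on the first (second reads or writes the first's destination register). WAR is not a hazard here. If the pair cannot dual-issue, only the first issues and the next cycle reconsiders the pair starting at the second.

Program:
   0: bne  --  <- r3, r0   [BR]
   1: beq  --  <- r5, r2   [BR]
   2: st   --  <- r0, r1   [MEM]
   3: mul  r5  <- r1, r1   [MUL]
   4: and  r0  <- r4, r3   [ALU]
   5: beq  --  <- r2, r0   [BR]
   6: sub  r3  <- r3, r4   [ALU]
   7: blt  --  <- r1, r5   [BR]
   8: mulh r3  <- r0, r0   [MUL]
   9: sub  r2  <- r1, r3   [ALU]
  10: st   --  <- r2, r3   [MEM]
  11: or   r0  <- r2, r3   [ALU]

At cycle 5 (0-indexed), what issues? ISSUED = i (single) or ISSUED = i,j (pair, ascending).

ISSUED = 9

#0 head=0: bne.BR i0 no-port BR/BR
#1 head=1: beq.BR;st.MEM i1,i2 dual
#2 head=3: mul.MUL;and.ALU i3,i4 dual
#3 head=5: beq.BR;sub.ALU i5,i6 dual
#4 head=7: blt.BR;mulh.MUL i7,i8 dual
#5 head=9: sub.ALU i9 RAW r2
#6 head=10: st.MEM;or.ALU i10,i11 dual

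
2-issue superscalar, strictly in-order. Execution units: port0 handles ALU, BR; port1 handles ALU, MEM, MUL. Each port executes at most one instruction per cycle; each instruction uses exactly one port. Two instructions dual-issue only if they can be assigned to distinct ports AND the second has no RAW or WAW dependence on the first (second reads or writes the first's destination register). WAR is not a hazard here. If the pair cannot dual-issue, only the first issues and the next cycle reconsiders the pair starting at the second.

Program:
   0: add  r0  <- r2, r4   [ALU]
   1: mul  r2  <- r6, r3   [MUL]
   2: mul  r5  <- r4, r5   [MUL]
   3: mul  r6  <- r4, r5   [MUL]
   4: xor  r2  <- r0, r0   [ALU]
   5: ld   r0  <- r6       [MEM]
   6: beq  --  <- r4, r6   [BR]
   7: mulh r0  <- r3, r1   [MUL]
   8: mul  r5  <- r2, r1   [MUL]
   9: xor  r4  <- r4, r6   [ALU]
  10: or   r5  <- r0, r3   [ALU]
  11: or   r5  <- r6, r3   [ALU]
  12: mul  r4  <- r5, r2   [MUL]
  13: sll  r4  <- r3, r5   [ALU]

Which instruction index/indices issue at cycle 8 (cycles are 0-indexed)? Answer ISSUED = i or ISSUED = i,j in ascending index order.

ISSUED = 12

0. add.ALU/mul.MUL @i0+i1  | 2-wide
1. mul.MUL @i2  | no-port MUL/MUL
2. mul.MUL/xor.ALU @i3+i4  | 2-wide
3. ld.MEM/beq.BR @i5+i6  | 2-wide
4. mulh.MUL @i7  | no-port MUL/MUL
5. mul.MUL/xor.ALU @i8+i9  | 2-wide
6. or.ALU @i10  | WAW r5
7. or.ALU @i11  | RAW r5
8. mul.MUL @i12  | WAW r4
9. sll.ALU @i13  | tail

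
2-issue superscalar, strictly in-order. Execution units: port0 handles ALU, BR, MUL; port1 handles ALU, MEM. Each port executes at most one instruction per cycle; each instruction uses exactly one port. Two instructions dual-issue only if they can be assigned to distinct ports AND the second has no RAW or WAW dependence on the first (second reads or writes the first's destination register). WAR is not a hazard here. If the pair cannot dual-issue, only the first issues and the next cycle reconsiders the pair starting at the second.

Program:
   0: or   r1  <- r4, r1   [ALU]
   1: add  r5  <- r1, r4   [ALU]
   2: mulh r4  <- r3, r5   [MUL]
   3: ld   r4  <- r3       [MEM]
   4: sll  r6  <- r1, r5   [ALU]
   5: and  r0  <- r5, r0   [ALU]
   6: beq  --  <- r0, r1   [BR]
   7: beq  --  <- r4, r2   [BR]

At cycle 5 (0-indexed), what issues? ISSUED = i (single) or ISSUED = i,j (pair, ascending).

#0 head=0: or.ALU i0 RAW r1
#1 head=1: add.ALU i1 RAW r5
#2 head=2: mulh.MUL i2 WAW r4
#3 head=3: ld.MEM sll.ALU i3+i4 2-wide
#4 head=5: and.ALU i5 RAW r0
#5 head=6: beq.BR i6 no-port BR/BR
#6 head=7: beq.BR i7 tail

ISSUED = 6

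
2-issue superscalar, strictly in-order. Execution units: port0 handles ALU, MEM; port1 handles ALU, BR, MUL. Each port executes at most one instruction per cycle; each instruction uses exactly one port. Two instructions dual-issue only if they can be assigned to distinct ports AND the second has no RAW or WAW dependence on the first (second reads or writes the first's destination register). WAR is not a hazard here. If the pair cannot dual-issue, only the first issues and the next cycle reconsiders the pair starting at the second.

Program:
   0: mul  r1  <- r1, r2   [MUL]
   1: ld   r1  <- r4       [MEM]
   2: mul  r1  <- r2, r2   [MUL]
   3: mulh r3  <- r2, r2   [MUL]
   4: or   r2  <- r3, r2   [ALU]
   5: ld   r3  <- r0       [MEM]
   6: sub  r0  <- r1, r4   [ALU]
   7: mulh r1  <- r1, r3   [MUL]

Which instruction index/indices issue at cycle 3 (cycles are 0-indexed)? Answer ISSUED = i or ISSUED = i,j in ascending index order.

#0 head=0: mul i0 WAW r1
#1 head=1: ld i1 WAW r1
#2 head=2: mul i2 no-port MUL/MUL
#3 head=3: mulh i3 RAW r3
#4 head=4: or;ld i4+i5 dual
#5 head=6: sub;mulh i6+i7 dual

ISSUED = 3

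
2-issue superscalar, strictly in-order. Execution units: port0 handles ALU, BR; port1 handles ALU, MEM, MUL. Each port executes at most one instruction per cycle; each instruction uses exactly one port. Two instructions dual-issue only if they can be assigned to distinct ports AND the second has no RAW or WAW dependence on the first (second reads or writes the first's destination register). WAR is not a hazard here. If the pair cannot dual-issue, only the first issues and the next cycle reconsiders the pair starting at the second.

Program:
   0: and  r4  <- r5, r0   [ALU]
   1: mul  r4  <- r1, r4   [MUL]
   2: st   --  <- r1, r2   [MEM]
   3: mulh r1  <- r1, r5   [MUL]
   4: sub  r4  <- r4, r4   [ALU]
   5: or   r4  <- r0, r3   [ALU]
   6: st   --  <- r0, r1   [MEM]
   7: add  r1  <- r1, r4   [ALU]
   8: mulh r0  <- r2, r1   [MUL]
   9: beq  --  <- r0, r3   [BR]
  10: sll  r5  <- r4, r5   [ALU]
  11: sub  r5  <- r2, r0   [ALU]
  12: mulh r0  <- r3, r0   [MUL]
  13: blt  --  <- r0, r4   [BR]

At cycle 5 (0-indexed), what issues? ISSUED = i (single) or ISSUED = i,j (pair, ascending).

0. and @i0  | RAW+WAW r4
1. mul @i1  | no-port MUL/MEM
2. st @i2  | no-port MEM/MUL
3. mulh sub @i3/i4  | dual
4. or st @i5/i6  | dual
5. add @i7  | RAW r1
6. mulh @i8  | RAW r0
7. beq sll @i9/i10  | dual
8. sub mulh @i11/i12  | dual
9. blt @i13  | tail

ISSUED = 7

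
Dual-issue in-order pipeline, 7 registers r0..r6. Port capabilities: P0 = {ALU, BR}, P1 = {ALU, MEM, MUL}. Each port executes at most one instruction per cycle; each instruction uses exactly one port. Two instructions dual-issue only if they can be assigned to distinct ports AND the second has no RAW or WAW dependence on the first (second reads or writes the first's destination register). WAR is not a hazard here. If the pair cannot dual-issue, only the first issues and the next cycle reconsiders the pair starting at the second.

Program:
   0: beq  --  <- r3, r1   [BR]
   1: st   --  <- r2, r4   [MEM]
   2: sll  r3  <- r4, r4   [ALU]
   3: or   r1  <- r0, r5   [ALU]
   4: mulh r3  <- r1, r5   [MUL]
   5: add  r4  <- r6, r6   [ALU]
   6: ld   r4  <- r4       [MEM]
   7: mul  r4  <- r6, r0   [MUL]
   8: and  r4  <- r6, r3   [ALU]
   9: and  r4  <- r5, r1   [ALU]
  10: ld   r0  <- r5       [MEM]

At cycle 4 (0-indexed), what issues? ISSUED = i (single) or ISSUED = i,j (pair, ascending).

0. beq;st @i0/i1  | 2-wide
1. sll;or @i2/i3  | 2-wide
2. mulh;add @i4/i5  | 2-wide
3. ld @i6  | no-port MEM/MUL
4. mul @i7  | WAW r4
5. and @i8  | WAW r4
6. and;ld @i9/i10  | 2-wide

ISSUED = 7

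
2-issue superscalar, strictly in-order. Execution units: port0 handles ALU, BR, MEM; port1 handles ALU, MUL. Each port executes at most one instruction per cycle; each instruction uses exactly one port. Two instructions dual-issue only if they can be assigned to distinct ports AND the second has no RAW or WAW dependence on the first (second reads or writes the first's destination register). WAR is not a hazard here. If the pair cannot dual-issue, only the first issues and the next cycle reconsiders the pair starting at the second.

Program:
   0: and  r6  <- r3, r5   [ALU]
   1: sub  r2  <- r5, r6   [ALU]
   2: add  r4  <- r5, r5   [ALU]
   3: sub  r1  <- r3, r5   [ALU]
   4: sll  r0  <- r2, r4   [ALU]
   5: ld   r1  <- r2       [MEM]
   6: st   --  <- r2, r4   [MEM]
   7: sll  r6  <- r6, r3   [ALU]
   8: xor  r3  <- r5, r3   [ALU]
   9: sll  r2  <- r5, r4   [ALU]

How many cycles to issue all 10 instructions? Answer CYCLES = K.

  cy0 -> i0 (and) RAW r6
  cy1 -> i1+i2 (sub add) 2-wide
  cy2 -> i3+i4 (sub sll) 2-wide
  cy3 -> i5 (ld) no-port MEM/MEM
  cy4 -> i6+i7 (st sll) 2-wide
  cy5 -> i8+i9 (xor sll) 2-wide

CYCLES = 6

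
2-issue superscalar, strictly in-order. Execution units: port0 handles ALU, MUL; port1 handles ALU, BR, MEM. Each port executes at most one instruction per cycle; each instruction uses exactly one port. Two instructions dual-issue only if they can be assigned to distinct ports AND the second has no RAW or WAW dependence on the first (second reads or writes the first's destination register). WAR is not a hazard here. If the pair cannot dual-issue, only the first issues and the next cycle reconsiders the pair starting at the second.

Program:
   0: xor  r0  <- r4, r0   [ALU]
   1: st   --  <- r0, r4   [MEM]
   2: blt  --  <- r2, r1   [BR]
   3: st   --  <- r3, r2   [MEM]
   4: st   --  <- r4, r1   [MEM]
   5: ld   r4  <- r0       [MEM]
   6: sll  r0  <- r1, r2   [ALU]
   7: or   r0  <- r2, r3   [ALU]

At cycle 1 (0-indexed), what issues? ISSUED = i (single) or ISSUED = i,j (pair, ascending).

[0] i0  xor  -- RAW r0
[1] i1  st  -- no-port MEM/BR
[2] i2  blt  -- no-port BR/MEM
[3] i3  st  -- no-port MEM/MEM
[4] i4  st  -- no-port MEM/MEM
[5] i5+i6  ld sll  -- pair
[6] i7  or  -- tail

ISSUED = 1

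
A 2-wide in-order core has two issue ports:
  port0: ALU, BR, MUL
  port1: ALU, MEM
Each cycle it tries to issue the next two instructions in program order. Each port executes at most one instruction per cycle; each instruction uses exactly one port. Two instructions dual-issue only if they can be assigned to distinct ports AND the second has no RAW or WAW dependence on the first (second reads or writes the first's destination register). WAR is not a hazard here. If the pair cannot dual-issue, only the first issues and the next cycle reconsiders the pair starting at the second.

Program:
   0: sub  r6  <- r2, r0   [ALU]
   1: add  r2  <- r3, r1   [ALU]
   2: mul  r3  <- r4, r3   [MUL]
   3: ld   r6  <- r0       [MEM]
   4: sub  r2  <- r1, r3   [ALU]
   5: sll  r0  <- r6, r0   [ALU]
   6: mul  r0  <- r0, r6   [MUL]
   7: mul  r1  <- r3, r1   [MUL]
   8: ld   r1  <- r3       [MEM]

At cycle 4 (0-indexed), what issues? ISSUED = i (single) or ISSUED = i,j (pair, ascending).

t=0 i0,i1:sub/add ; 2-wide
t=1 i2,i3:mul/ld ; 2-wide
t=2 i4,i5:sub/sll ; 2-wide
t=3 i6:mul ; no-port MUL/MUL
t=4 i7:mul ; WAW r1
t=5 i8:ld ; tail

ISSUED = 7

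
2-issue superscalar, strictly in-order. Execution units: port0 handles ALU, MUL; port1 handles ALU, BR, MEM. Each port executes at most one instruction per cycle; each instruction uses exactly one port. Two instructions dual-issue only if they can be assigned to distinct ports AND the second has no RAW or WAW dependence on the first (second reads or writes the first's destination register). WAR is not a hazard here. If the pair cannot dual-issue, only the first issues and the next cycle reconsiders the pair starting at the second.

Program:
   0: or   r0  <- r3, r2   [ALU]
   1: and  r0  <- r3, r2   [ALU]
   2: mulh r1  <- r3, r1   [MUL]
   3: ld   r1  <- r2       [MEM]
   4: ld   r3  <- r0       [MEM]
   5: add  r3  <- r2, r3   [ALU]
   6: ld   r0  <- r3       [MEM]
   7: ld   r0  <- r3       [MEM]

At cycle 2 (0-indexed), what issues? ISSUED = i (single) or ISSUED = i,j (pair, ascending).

ISSUED = 3

c0: i0 or  WAW r0
c1: i1&i2 and;mulh  2-wide
c2: i3 ld  no-port MEM/MEM
c3: i4 ld  RAW+WAW r3
c4: i5 add  RAW r3
c5: i6 ld  no-port MEM/MEM
c6: i7 ld  tail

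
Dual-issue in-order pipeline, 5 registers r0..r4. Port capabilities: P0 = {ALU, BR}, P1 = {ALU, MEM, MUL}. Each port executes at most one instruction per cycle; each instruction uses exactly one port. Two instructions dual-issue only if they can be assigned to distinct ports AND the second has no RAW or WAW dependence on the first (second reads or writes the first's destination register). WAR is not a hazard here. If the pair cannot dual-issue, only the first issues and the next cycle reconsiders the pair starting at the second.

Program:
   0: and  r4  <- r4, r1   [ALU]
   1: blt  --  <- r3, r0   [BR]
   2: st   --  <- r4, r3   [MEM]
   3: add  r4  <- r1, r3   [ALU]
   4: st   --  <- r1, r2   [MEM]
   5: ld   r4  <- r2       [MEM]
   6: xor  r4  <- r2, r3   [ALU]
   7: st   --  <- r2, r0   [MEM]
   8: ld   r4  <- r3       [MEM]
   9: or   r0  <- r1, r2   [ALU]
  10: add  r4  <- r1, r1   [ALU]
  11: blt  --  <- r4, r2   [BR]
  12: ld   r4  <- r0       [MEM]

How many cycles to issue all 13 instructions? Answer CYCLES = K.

0. and.ALU+blt.BR @i0,i1  | pair
1. st.MEM+add.ALU @i2,i3  | pair
2. st.MEM @i4  | no-port MEM/MEM
3. ld.MEM @i5  | WAW r4
4. xor.ALU+st.MEM @i6,i7  | pair
5. ld.MEM+or.ALU @i8,i9  | pair
6. add.ALU @i10  | RAW r4
7. blt.BR+ld.MEM @i11,i12  | pair

CYCLES = 8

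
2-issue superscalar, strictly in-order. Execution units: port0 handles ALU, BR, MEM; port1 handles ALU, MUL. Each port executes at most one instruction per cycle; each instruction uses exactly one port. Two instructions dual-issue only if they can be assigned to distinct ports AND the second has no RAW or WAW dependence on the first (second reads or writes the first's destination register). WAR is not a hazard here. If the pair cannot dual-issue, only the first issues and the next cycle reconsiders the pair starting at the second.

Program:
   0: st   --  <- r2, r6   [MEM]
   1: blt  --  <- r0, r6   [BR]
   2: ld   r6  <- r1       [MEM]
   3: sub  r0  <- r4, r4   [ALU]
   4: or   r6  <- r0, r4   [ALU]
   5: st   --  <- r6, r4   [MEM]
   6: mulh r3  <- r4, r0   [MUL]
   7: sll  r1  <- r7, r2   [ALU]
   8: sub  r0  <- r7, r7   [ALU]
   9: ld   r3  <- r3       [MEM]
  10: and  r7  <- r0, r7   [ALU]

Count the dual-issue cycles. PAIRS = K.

[0] i0  st.MEM  -- no-port MEM/BR
[1] i1  blt.BR  -- no-port BR/MEM
[2] i2,i3  ld.MEM/sub.ALU  -- 2-wide
[3] i4  or.ALU  -- RAW r6
[4] i5,i6  st.MEM/mulh.MUL  -- 2-wide
[5] i7,i8  sll.ALU/sub.ALU  -- 2-wide
[6] i9,i10  ld.MEM/and.ALU  -- 2-wide

PAIRS = 4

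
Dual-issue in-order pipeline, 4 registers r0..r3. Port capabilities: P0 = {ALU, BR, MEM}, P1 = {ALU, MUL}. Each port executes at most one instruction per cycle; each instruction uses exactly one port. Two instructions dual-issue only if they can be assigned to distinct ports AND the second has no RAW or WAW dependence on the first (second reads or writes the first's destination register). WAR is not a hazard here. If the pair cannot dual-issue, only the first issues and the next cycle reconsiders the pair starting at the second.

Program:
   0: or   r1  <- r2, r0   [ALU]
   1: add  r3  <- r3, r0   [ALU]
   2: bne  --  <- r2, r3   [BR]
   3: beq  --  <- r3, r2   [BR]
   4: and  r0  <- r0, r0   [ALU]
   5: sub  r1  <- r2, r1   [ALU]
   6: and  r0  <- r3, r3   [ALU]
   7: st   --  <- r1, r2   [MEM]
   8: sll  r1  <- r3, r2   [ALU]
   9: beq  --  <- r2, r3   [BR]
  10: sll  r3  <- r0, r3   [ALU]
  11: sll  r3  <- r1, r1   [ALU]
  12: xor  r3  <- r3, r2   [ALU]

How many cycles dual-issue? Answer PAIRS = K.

t=0 i0,i1:or.ALU;add.ALU ; dual
t=1 i2:bne.BR ; no-port BR/BR
t=2 i3,i4:beq.BR;and.ALU ; dual
t=3 i5,i6:sub.ALU;and.ALU ; dual
t=4 i7,i8:st.MEM;sll.ALU ; dual
t=5 i9,i10:beq.BR;sll.ALU ; dual
t=6 i11:sll.ALU ; RAW+WAW r3
t=7 i12:xor.ALU ; tail

PAIRS = 5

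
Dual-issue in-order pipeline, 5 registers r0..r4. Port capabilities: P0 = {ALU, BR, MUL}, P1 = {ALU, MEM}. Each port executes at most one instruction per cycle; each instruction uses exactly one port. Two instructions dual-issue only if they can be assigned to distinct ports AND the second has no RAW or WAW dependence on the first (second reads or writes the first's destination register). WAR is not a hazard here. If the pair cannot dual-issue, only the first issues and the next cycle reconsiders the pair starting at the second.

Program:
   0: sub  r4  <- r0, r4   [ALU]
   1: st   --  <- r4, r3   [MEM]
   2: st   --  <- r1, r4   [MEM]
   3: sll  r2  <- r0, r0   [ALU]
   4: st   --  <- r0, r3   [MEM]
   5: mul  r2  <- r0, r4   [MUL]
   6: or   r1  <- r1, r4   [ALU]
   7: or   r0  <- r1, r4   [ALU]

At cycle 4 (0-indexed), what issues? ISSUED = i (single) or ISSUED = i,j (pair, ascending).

0. sub @i0  | RAW r4
1. st @i1  | no-port MEM/MEM
2. st/sll @i2/i3  | 2-wide
3. st/mul @i4/i5  | 2-wide
4. or @i6  | RAW r1
5. or @i7  | tail

ISSUED = 6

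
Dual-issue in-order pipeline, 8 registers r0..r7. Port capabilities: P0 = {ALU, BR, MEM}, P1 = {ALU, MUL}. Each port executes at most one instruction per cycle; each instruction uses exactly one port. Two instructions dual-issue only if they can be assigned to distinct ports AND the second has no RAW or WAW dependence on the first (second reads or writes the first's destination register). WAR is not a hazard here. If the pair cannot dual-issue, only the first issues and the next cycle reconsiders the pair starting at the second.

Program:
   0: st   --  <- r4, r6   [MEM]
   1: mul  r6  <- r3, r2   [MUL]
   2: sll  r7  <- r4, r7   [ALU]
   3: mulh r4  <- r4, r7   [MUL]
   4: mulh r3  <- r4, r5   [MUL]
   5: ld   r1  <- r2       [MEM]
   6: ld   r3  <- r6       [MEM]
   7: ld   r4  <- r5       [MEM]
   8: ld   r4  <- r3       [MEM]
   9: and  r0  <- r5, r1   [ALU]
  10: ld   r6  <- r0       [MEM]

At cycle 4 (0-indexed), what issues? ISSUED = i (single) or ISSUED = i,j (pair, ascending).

ISSUED = 6

[0] i0&i1  st+mul  -- pair
[1] i2  sll  -- RAW r7
[2] i3  mulh  -- no-port MUL/MUL
[3] i4&i5  mulh+ld  -- pair
[4] i6  ld  -- no-port MEM/MEM
[5] i7  ld  -- no-port MEM/MEM
[6] i8&i9  ld+and  -- pair
[7] i10  ld  -- tail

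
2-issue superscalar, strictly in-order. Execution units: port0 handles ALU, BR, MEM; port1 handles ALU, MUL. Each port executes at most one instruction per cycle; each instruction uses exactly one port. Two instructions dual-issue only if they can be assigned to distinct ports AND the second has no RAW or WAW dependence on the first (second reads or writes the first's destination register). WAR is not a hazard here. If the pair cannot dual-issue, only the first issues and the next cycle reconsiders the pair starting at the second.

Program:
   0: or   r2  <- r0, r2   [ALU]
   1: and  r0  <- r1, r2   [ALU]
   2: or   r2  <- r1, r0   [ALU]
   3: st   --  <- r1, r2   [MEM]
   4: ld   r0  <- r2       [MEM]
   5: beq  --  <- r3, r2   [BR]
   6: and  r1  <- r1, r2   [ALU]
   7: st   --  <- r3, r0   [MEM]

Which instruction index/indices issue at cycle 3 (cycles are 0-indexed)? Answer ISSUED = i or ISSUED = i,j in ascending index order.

0. or @i0  | RAW r2
1. and @i1  | RAW r0
2. or @i2  | RAW r2
3. st @i3  | no-port MEM/MEM
4. ld @i4  | no-port MEM/BR
5. beq+and @i5+i6  | dual
6. st @i7  | tail

ISSUED = 3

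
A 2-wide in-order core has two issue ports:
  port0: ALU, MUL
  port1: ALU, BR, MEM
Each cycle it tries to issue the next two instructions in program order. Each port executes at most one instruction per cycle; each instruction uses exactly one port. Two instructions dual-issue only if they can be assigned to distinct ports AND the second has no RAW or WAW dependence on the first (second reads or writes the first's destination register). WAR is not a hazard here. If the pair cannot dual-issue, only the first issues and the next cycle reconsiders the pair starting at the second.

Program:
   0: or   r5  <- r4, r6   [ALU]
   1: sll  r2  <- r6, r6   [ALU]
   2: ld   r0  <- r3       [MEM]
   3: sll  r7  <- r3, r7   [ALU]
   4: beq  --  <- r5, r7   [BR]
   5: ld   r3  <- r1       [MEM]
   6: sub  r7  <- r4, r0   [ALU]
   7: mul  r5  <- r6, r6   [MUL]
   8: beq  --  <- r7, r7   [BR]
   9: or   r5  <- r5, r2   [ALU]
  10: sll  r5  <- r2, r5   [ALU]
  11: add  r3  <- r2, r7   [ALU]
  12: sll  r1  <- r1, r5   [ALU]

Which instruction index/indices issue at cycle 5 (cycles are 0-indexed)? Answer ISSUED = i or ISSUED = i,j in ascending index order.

ISSUED = 9

  cy0 -> i0&i1 (or+sll) pair
  cy1 -> i2&i3 (ld+sll) pair
  cy2 -> i4 (beq) no-port BR/MEM
  cy3 -> i5&i6 (ld+sub) pair
  cy4 -> i7&i8 (mul+beq) pair
  cy5 -> i9 (or) RAW+WAW r5
  cy6 -> i10&i11 (sll+add) pair
  cy7 -> i12 (sll) tail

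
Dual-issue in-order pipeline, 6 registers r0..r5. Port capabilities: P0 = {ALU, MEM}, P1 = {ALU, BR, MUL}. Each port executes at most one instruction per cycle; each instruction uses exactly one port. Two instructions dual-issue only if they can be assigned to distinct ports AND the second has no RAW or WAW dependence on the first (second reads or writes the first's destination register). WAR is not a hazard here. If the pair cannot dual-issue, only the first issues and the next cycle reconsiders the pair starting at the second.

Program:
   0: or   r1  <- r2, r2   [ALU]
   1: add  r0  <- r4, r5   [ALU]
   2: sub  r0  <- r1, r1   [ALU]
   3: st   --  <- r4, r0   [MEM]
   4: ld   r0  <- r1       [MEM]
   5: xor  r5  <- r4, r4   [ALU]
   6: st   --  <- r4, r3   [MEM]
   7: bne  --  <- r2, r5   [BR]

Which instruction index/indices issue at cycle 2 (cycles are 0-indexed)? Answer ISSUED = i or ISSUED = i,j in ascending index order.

ISSUED = 3

c0: i0/i1 or.ALU/add.ALU  pair
c1: i2 sub.ALU  RAW r0
c2: i3 st.MEM  no-port MEM/MEM
c3: i4/i5 ld.MEM/xor.ALU  pair
c4: i6/i7 st.MEM/bne.BR  pair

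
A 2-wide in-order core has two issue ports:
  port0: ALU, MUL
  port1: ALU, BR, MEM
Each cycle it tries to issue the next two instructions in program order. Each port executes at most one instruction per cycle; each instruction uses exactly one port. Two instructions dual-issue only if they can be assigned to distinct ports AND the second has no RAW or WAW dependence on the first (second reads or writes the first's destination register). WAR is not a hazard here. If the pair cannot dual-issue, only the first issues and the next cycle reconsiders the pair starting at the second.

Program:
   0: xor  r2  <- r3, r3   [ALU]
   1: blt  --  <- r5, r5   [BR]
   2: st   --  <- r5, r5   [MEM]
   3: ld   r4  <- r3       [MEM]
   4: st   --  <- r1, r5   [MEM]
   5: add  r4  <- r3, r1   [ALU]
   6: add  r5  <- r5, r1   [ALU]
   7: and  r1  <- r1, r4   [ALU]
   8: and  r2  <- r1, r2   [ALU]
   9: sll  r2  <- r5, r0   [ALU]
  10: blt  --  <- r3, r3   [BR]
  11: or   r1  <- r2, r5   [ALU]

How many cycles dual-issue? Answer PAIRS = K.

c0: i0+i1 xor.ALU;blt.BR  2-wide
c1: i2 st.MEM  no-port MEM/MEM
c2: i3 ld.MEM  no-port MEM/MEM
c3: i4+i5 st.MEM;add.ALU  2-wide
c4: i6+i7 add.ALU;and.ALU  2-wide
c5: i8 and.ALU  WAW r2
c6: i9+i10 sll.ALU;blt.BR  2-wide
c7: i11 or.ALU  tail

PAIRS = 4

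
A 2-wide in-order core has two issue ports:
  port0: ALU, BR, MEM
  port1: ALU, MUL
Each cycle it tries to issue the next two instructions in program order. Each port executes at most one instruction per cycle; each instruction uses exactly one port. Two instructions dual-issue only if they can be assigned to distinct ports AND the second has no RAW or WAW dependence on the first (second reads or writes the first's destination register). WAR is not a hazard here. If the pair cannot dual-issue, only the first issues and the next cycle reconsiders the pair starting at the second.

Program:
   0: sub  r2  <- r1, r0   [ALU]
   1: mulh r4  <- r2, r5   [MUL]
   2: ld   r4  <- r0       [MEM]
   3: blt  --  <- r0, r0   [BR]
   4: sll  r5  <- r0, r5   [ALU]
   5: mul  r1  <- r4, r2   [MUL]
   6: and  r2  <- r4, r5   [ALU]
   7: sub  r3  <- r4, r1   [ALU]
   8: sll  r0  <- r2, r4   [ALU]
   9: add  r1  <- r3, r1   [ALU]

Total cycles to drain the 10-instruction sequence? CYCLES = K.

  cy0 -> i0 (sub) RAW r2
  cy1 -> i1 (mulh) WAW r4
  cy2 -> i2 (ld) no-port MEM/BR
  cy3 -> i3+i4 (blt/sll) pair
  cy4 -> i5+i6 (mul/and) pair
  cy5 -> i7+i8 (sub/sll) pair
  cy6 -> i9 (add) tail

CYCLES = 7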